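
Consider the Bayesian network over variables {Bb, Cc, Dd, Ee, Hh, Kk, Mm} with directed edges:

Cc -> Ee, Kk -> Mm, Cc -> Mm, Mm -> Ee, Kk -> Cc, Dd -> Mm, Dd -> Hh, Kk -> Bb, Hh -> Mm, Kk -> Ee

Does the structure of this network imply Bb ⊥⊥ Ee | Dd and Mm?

Enumerating the 5 paths from Bb to Ee and testing each for blocking by {Dd, Mm}:
  1. Bb ← Kk → Mm → Ee — Kk:fork[open]; Mm:chain[blocks] ⇒ blocked
  2. Bb ← Kk → Mm ← Cc → Ee — Kk:fork[open]; Mm:collider[open]; Cc:fork[open] ⇒ active
  3. Bb ← Kk → Ee — Kk:fork[open] ⇒ active
  4. Bb ← Kk → Cc → Mm → Ee — Kk:fork[open]; Cc:chain[open]; Mm:chain[blocks] ⇒ blocked
  5. Bb ← Kk → Cc → Ee — Kk:fork[open]; Cc:chain[open] ⇒ active
At least one path is unblocked, so d-separation fails.

No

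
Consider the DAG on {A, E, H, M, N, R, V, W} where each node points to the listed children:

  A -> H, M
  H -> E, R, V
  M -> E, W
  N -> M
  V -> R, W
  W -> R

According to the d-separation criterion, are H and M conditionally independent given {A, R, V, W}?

There are 6 undirected paths between H and M; checking each against the conditioning set {A, R, V, W}:
  1. H → E ← M — E:collider[blocks] ⇒ blocked
  2. H → V → W ← M — V:chain[blocks]; W:collider[open] ⇒ blocked
  3. H → V → R ← W ← M — V:chain[blocks]; R:collider[open]; W:chain[blocks] ⇒ blocked
  4. H ← A → M — A:fork[blocks] ⇒ blocked
  5. H → R ← W ← M — R:collider[open]; W:chain[blocks] ⇒ blocked
  6. H → R ← V → W ← M — R:collider[open]; V:fork[blocks]; W:collider[open] ⇒ blocked
All paths are blocked; H ⊥ M | {A, R, V, W} holds.

Yes — H and M are d-separated given {A, R, V, W}.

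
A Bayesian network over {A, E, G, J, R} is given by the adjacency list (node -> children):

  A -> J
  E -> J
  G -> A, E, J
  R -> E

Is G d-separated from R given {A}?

Yes — G and R are d-separated given {A}.

Enumerating the 3 paths from G to R and testing each for blocking by {A}:
Path 1: G → J ← E ← R
  J is a collider here and neither J nor any of its descendants is conditioned on, so the collider stays closed — the path is blocked at J.
Path 2: G → A → J ← E ← R
  A is a chain here and A is conditioned on, so the path is blocked at A.
Path 3: G → E ← R
  E is a collider here and neither E nor any of its descendants is conditioned on, so the collider stays closed — the path is blocked at E.
Every path is blocked, so G and R are d-separated given {A}.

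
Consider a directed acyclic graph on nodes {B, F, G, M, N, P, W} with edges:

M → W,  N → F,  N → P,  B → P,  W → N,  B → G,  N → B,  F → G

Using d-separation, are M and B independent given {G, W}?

Yes

We examine all 3 paths between M and B:
Path 1: M → W → N → B
  W is a chain here and W is conditioned on, so the path is blocked at W.
Path 2: M → W → N → F → G ← B
  W is a chain here and W is conditioned on, so the path is blocked at W.
Path 3: M → W → N → P ← B
  W is a chain here and W is conditioned on, so the path is blocked at W.
All paths are blocked; M ⊥ B | {G, W} holds.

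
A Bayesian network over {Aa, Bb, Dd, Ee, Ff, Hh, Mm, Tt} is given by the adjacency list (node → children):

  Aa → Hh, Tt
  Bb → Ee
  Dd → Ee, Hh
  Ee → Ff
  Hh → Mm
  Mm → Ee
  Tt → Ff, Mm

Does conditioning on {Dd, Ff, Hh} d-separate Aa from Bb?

There are 6 undirected paths between Aa and Bb; checking each against the conditioning set {Dd, Ff, Hh}:
Path 1: Aa → Hh → Mm → Ee ← Bb
  Hh is a chain here and Hh is conditioned on, so the path is blocked at Hh.
Path 2: Aa → Hh → Mm ← Tt → Ff ← Ee ← Bb
  Hh is a chain here and Hh is conditioned on, so the path is blocked at Hh.
Path 3: Aa → Hh ← Dd → Ee ← Bb
  Dd is a fork here and Dd is conditioned on, so the path is blocked at Dd.
Path 4: Aa → Tt → Mm → Ee ← Bb
  Tt is a chain and Tt is not conditioned on; Mm is a chain and Mm is not conditioned on; Ee is a collider and its descendant Ff is conditioned on, which opens it — no node blocks this path, so it is active.
Path 5: Aa → Tt → Mm ← Hh ← Dd → Ee ← Bb
  Hh is a chain here and Hh is conditioned on, so the path is blocked at Hh.
Path 6: Aa → Tt → Ff ← Ee ← Bb
  Tt is a chain and Tt is not conditioned on; Ff is a collider and Ff is conditioned on, which opens it; Ee is a chain and Ee is not conditioned on — no node blocks this path, so it is active.
Because an active path exists, Aa and Bb are not d-separated.

No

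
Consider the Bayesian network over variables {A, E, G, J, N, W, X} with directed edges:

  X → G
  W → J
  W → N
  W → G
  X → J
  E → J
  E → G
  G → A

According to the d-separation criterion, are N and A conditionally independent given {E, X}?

We examine all 3 paths between N and A:
Path 1: N ← W → G → A
  W is a fork and W is not conditioned on; G is a chain and G is not conditioned on — no node blocks this path, so it is active.
Path 2: N ← W → J ← E → G → A
  J is a collider here and neither J nor any of its descendants is conditioned on, so the collider stays closed — the path is blocked at J.
Path 3: N ← W → J ← X → G → A
  J is a collider here and neither J nor any of its descendants is conditioned on, so the collider stays closed — the path is blocked at J.
At least one path is unblocked, so d-separation fails.

No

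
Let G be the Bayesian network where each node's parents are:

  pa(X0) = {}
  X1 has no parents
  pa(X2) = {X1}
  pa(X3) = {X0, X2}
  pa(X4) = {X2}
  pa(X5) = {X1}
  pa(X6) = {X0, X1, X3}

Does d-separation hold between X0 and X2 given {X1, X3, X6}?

No — X0 and X2 are not d-separated given {X1, X3, X6}.

We examine all 4 paths between X0 and X2:
  1. X0 → X3 ← X2 — X3:collider[open] ⇒ active
  2. X0 → X3 → X6 ← X1 → X2 — X3:chain[blocks]; X6:collider[open]; X1:fork[blocks] ⇒ blocked
  3. X0 → X6 ← X3 ← X2 — X6:collider[open]; X3:chain[blocks] ⇒ blocked
  4. X0 → X6 ← X1 → X2 — X6:collider[open]; X1:fork[blocks] ⇒ blocked
Since the path X0 → X3 ← X2 is active, X0 and X2 are not d-separated given {X1, X3, X6}.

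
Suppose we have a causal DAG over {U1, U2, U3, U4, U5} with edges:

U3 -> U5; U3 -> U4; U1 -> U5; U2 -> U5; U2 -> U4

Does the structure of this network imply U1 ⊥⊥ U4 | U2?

Yes

2 paths connect U1 and U4; each must be blocked for d-separation to hold:
  1. U1 → U5 ← U3 → U4 — U5:collider[blocks]; U3:fork[open] ⇒ blocked
  2. U1 → U5 ← U2 → U4 — U5:collider[blocks]; U2:fork[blocks] ⇒ blocked
All paths are blocked; U1 ⊥ U4 | {U2} holds.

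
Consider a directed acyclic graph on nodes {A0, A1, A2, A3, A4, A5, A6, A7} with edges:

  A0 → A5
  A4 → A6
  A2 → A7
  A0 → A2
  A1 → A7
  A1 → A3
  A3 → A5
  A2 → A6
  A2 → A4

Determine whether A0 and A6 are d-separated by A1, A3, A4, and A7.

4 paths connect A0 and A6; each must be blocked for d-separation to hold:
Path 1: A0 → A2 → A6
  A2 is a chain and A2 is not conditioned on — no node blocks this path, so it is active.
Path 2: A0 → A2 → A4 → A6
  A4 is a chain here and A4 is conditioned on, so the path is blocked at A4.
Path 3: A0 → A5 ← A3 ← A1 → A7 ← A2 → A6
  A5 is a collider here and neither A5 nor any of its descendants is conditioned on, so the collider stays closed — the path is blocked at A5.
Path 4: A0 → A5 ← A3 ← A1 → A7 ← A2 → A4 → A6
  A5 is a collider here and neither A5 nor any of its descendants is conditioned on, so the collider stays closed — the path is blocked at A5.
Because an active path exists, A0 and A6 are not d-separated.

No — A0 and A6 are not d-separated given {A1, A3, A4, A7}.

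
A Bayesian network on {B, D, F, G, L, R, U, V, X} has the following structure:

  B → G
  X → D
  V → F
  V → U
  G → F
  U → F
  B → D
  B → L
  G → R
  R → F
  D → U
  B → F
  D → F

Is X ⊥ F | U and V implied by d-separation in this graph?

No — X and F are not d-separated given {U, V}.

6 paths connect X and F; each must be blocked for d-separation to hold:
Path 1: X → D ← B → G → F
  D is a collider and its descendant U is conditioned on, which opens it; B is a fork and B is not conditioned on; G is a chain and G is not conditioned on — no node blocks this path, so it is active.
Path 2: X → D ← B → G → R → F
  D is a collider and its descendant U is conditioned on, which opens it; B is a fork and B is not conditioned on; G is a chain and G is not conditioned on; R is a chain and R is not conditioned on — no node blocks this path, so it is active.
Path 3: X → D ← B → F
  D is a collider and its descendant U is conditioned on, which opens it; B is a fork and B is not conditioned on — no node blocks this path, so it is active.
Path 4: X → D → U → F
  U is a chain here and U is conditioned on, so the path is blocked at U.
Path 5: X → D → U ← V → F
  V is a fork here and V is conditioned on, so the path is blocked at V.
Path 6: X → D → F
  D is a chain and D is not conditioned on — no node blocks this path, so it is active.
Since the path X → D ← B → G → F is active, X and F are not d-separated given {U, V}.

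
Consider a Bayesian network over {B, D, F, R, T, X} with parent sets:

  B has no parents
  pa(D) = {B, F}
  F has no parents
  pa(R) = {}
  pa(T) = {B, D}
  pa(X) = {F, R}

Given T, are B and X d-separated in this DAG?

There are 2 undirected paths between B and X; checking each against the conditioning set {T}:
  1. B → D ← F → X — D:collider[open]; F:fork[open] ⇒ active
  2. B → T ← D ← F → X — T:collider[open]; D:chain[open]; F:fork[open] ⇒ active
Because an active path exists, B and X are not d-separated.

No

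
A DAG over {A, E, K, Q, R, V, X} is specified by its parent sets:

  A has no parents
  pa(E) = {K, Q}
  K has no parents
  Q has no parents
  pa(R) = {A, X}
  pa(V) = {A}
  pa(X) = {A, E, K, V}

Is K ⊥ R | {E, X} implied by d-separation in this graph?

There are 6 undirected paths between K and R; checking each against the conditioning set {E, X}:
Path 1: K → E → X ← V ← A → R
  E is a chain here and E is conditioned on, so the path is blocked at E.
Path 2: K → E → X ← A → R
  E is a chain here and E is conditioned on, so the path is blocked at E.
Path 3: K → E → X → R
  E is a chain here and E is conditioned on, so the path is blocked at E.
Path 4: K → X ← V ← A → R
  X is a collider and X is conditioned on, which opens it; V is a chain and V is not conditioned on; A is a fork and A is not conditioned on — no node blocks this path, so it is active.
Path 5: K → X ← A → R
  X is a collider and X is conditioned on, which opens it; A is a fork and A is not conditioned on — no node blocks this path, so it is active.
Path 6: K → X → R
  X is a chain here and X is conditioned on, so the path is blocked at X.
Because an active path exists, K and R are not d-separated.

No — K and R are not d-separated given {E, X}.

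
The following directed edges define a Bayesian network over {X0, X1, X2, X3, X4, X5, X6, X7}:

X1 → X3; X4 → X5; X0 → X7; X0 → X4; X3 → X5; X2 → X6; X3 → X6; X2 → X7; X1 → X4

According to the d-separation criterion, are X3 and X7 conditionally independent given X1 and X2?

Enumerating the 3 paths from X3 to X7 and testing each for blocking by {X1, X2}:
Path 1: X3 → X6 ← X2 → X7
  X6 is a collider here and neither X6 nor any of its descendants is conditioned on, so the collider stays closed — the path is blocked at X6.
Path 2: X3 → X5 ← X4 ← X0 → X7
  X5 is a collider here and neither X5 nor any of its descendants is conditioned on, so the collider stays closed — the path is blocked at X5.
Path 3: X3 ← X1 → X4 ← X0 → X7
  X1 is a fork here and X1 is conditioned on, so the path is blocked at X1.
Every path is blocked, so X3 and X7 are d-separated given {X1, X2}.

Yes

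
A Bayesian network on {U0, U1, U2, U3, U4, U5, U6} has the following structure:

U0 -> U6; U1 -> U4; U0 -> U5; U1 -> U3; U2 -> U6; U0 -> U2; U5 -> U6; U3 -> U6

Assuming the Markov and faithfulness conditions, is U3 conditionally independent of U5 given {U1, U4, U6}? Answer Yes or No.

No

We examine all 3 paths between U3 and U5:
  1. U3 → U6 ← U0 → U5 — U6:collider[open]; U0:fork[open] ⇒ active
  2. U3 → U6 ← U2 ← U0 → U5 — U6:collider[open]; U2:chain[open]; U0:fork[open] ⇒ active
  3. U3 → U6 ← U5 — U6:collider[open] ⇒ active
Because an active path exists, U3 and U5 are not d-separated.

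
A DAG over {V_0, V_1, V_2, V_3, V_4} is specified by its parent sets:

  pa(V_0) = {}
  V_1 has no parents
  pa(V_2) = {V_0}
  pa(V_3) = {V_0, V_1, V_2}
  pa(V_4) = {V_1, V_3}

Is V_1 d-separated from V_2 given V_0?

There are 4 undirected paths between V_1 and V_2; checking each against the conditioning set {V_0}:
  1. V_1 → V_4 ← V_3 ← V_0 → V_2 — V_4:collider[blocks]; V_3:chain[open]; V_0:fork[blocks] ⇒ blocked
  2. V_1 → V_4 ← V_3 ← V_2 — V_4:collider[blocks]; V_3:chain[open] ⇒ blocked
  3. V_1 → V_3 ← V_0 → V_2 — V_3:collider[blocks]; V_0:fork[blocks] ⇒ blocked
  4. V_1 → V_3 ← V_2 — V_3:collider[blocks] ⇒ blocked
All paths are blocked; V_1 ⊥ V_2 | {V_0} holds.

Yes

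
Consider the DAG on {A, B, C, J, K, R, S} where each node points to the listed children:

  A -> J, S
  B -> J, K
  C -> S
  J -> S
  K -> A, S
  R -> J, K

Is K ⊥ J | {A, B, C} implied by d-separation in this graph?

No

6 paths connect K and J; each must be blocked for d-separation to hold:
  1. K ← R → J — R:fork[open] ⇒ active
  2. K → A → J — A:chain[blocks] ⇒ blocked
  3. K → A → S ← J — A:chain[blocks]; S:collider[blocks] ⇒ blocked
  4. K ← B → J — B:fork[blocks] ⇒ blocked
  5. K → S ← J — S:collider[blocks] ⇒ blocked
  6. K → S ← A → J — S:collider[blocks]; A:fork[blocks] ⇒ blocked
Because an active path exists, K and J are not d-separated.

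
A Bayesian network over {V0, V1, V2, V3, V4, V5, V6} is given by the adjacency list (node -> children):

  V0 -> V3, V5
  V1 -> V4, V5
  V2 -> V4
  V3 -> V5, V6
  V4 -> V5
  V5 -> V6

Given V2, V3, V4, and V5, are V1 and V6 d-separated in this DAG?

6 paths connect V1 and V6; each must be blocked for d-separation to hold:
Path 1: V1 → V4 → V5 → V6
  V4 is a chain here and V4 is conditioned on, so the path is blocked at V4.
Path 2: V1 → V4 → V5 ← V0 → V3 → V6
  V4 is a chain here and V4 is conditioned on, so the path is blocked at V4.
Path 3: V1 → V4 → V5 ← V3 → V6
  V4 is a chain here and V4 is conditioned on, so the path is blocked at V4.
Path 4: V1 → V5 → V6
  V5 is a chain here and V5 is conditioned on, so the path is blocked at V5.
Path 5: V1 → V5 ← V0 → V3 → V6
  V3 is a chain here and V3 is conditioned on, so the path is blocked at V3.
Path 6: V1 → V5 ← V3 → V6
  V3 is a fork here and V3 is conditioned on, so the path is blocked at V3.
Every path is blocked, so V1 and V6 are d-separated given {V2, V3, V4, V5}.

Yes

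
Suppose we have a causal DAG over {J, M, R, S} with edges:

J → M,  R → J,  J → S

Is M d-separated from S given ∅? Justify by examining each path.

The only undirected path from M to S is:
Path 1: M ← J → S
  J is a fork and J is not conditioned on — no node blocks this path, so it is active.
Because an active path exists, M and S are not d-separated.

No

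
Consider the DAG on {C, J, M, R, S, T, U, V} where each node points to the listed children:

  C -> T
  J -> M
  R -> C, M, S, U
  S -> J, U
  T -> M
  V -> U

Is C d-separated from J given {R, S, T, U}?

We examine all 6 paths between C and J:
Path 1: C → T → M ← J
  T is a chain here and T is conditioned on, so the path is blocked at T.
Path 2: C → T → M ← R → S → J
  T is a chain here and T is conditioned on, so the path is blocked at T.
Path 3: C → T → M ← R → U ← S → J
  T is a chain here and T is conditioned on, so the path is blocked at T.
Path 4: C ← R → S → J
  R is a fork here and R is conditioned on, so the path is blocked at R.
Path 5: C ← R → M ← J
  R is a fork here and R is conditioned on, so the path is blocked at R.
Path 6: C ← R → U ← S → J
  R is a fork here and R is conditioned on, so the path is blocked at R.
Every path is blocked, so C and J are d-separated given {R, S, T, U}.

Yes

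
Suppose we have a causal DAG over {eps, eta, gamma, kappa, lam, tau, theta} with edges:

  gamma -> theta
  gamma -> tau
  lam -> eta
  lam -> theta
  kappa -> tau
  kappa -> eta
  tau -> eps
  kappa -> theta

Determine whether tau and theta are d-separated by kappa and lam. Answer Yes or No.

There are 3 undirected paths between tau and theta; checking each against the conditioning set {kappa, lam}:
  1. tau ← gamma → theta — gamma:fork[open] ⇒ active
  2. tau ← kappa → eta ← lam → theta — kappa:fork[blocks]; eta:collider[blocks]; lam:fork[blocks] ⇒ blocked
  3. tau ← kappa → theta — kappa:fork[blocks] ⇒ blocked
At least one path is unblocked, so d-separation fails.

No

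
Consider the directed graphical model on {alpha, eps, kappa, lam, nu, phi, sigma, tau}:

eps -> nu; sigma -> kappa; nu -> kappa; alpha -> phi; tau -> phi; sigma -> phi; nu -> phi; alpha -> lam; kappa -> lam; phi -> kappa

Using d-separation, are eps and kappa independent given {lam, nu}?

Enumerating the 4 paths from eps to kappa and testing each for blocking by {lam, nu}:
  1. eps → nu → kappa — nu:chain[blocks] ⇒ blocked
  2. eps → nu → phi → kappa — nu:chain[blocks]; phi:chain[open] ⇒ blocked
  3. eps → nu → phi ← sigma → kappa — nu:chain[blocks]; phi:collider[open]; sigma:fork[open] ⇒ blocked
  4. eps → nu → phi ← alpha → lam ← kappa — nu:chain[blocks]; phi:collider[open]; alpha:fork[open]; lam:collider[open] ⇒ blocked
Since every path is blocked, d-separation holds.

Yes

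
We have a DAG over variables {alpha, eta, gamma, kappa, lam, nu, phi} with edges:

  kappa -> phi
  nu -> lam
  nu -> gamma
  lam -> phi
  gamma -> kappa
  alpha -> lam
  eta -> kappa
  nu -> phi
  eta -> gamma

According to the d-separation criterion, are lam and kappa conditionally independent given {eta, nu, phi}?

No

Enumerating the 6 paths from lam to kappa and testing each for blocking by {eta, nu, phi}:
Path 1: lam → phi ← kappa
  phi is a collider and phi is conditioned on, which opens it — no node blocks this path, so it is active.
Path 2: lam → phi ← nu → gamma ← eta → kappa
  nu is a fork here and nu is conditioned on, so the path is blocked at nu.
Path 3: lam → phi ← nu → gamma → kappa
  nu is a fork here and nu is conditioned on, so the path is blocked at nu.
Path 4: lam ← nu → gamma ← eta → kappa
  nu is a fork here and nu is conditioned on, so the path is blocked at nu.
Path 5: lam ← nu → gamma → kappa
  nu is a fork here and nu is conditioned on, so the path is blocked at nu.
Path 6: lam ← nu → phi ← kappa
  nu is a fork here and nu is conditioned on, so the path is blocked at nu.
Since the path lam → phi ← kappa is active, lam and kappa are not d-separated given {eta, nu, phi}.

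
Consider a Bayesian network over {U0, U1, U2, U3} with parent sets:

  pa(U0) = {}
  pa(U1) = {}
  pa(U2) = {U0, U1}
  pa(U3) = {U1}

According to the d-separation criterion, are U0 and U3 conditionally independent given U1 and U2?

The only undirected path from U0 to U3 is:
Path 1: U0 → U2 ← U1 → U3
  U1 is a fork here and U1 is conditioned on, so the path is blocked at U1.
Every path is blocked, so U0 and U3 are d-separated given {U1, U2}.

Yes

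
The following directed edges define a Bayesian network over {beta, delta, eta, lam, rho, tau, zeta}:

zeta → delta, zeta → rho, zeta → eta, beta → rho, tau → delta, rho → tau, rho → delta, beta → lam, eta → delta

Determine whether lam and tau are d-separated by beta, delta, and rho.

Yes — lam and tau are d-separated given {beta, delta, rho}.

There are 4 undirected paths between lam and tau; checking each against the conditioning set {beta, delta, rho}:
Path 1: lam ← beta → rho → tau
  beta is a fork here and beta is conditioned on, so the path is blocked at beta.
Path 2: lam ← beta → rho ← zeta → delta ← tau
  beta is a fork here and beta is conditioned on, so the path is blocked at beta.
Path 3: lam ← beta → rho ← zeta → eta → delta ← tau
  beta is a fork here and beta is conditioned on, so the path is blocked at beta.
Path 4: lam ← beta → rho → delta ← tau
  beta is a fork here and beta is conditioned on, so the path is blocked at beta.
All paths are blocked; lam ⊥ tau | {beta, delta, rho} holds.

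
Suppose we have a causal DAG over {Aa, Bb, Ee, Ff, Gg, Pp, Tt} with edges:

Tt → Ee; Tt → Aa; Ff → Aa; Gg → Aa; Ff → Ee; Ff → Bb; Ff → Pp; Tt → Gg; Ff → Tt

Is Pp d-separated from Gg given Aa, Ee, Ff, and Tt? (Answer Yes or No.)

Enumerating the 6 paths from Pp to Gg and testing each for blocking by {Aa, Ee, Ff, Tt}:
  1. Pp ← Ff → Tt → Gg — Ff:fork[blocks]; Tt:chain[blocks] ⇒ blocked
  2. Pp ← Ff → Tt → Aa ← Gg — Ff:fork[blocks]; Tt:chain[blocks]; Aa:collider[open] ⇒ blocked
  3. Pp ← Ff → Aa ← Gg — Ff:fork[blocks]; Aa:collider[open] ⇒ blocked
  4. Pp ← Ff → Aa ← Tt → Gg — Ff:fork[blocks]; Aa:collider[open]; Tt:fork[blocks] ⇒ blocked
  5. Pp ← Ff → Ee ← Tt → Gg — Ff:fork[blocks]; Ee:collider[open]; Tt:fork[blocks] ⇒ blocked
  6. Pp ← Ff → Ee ← Tt → Aa ← Gg — Ff:fork[blocks]; Ee:collider[open]; Tt:fork[blocks]; Aa:collider[open] ⇒ blocked
Every path is blocked, so Pp and Gg are d-separated given {Aa, Ee, Ff, Tt}.

Yes — Pp and Gg are d-separated given {Aa, Ee, Ff, Tt}.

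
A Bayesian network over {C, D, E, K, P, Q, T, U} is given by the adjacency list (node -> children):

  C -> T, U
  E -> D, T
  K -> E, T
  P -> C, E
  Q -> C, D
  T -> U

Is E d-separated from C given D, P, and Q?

Yes

6 paths connect E and C; each must be blocked for d-separation to hold:
Path 1: E ← P → C
  P is a fork here and P is conditioned on, so the path is blocked at P.
Path 2: E ← K → T ← C
  T is a collider here and neither T nor any of its descendants is conditioned on, so the collider stays closed — the path is blocked at T.
Path 3: E ← K → T → U ← C
  U is a collider here and neither U nor any of its descendants is conditioned on, so the collider stays closed — the path is blocked at U.
Path 4: E → D ← Q → C
  Q is a fork here and Q is conditioned on, so the path is blocked at Q.
Path 5: E → T ← C
  T is a collider here and neither T nor any of its descendants is conditioned on, so the collider stays closed — the path is blocked at T.
Path 6: E → T → U ← C
  U is a collider here and neither U nor any of its descendants is conditioned on, so the collider stays closed — the path is blocked at U.
Every path is blocked, so E and C are d-separated given {D, P, Q}.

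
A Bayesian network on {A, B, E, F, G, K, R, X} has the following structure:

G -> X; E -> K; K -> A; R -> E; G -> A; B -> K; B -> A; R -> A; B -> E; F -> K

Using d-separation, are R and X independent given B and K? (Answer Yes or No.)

5 paths connect R and X; each must be blocked for d-separation to hold:
Path 1: R → A ← G → X
  A is a collider here and neither A nor any of its descendants is conditioned on, so the collider stays closed — the path is blocked at A.
Path 2: R → E → K → A ← G → X
  K is a chain here and K is conditioned on, so the path is blocked at K.
Path 3: R → E → K ← B → A ← G → X
  B is a fork here and B is conditioned on, so the path is blocked at B.
Path 4: R → E ← B → A ← G → X
  B is a fork here and B is conditioned on, so the path is blocked at B.
Path 5: R → E ← B → K → A ← G → X
  B is a fork here and B is conditioned on, so the path is blocked at B.
Since every path is blocked, d-separation holds.

Yes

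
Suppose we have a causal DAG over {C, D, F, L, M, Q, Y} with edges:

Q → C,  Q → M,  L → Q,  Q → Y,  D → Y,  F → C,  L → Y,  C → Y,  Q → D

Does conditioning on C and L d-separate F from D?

We examine all 6 paths between F and D:
Path 1: F → C ← Q ← L → Y ← D
  L is a fork here and L is conditioned on, so the path is blocked at L.
Path 2: F → C ← Q → D
  C is a collider and C is conditioned on, which opens it; Q is a fork and Q is not conditioned on — no node blocks this path, so it is active.
Path 3: F → C ← Q → Y ← D
  Y is a collider here and neither Y nor any of its descendants is conditioned on, so the collider stays closed — the path is blocked at Y.
Path 4: F → C → Y ← Q → D
  C is a chain here and C is conditioned on, so the path is blocked at C.
Path 5: F → C → Y ← L → Q → D
  C is a chain here and C is conditioned on, so the path is blocked at C.
Path 6: F → C → Y ← D
  C is a chain here and C is conditioned on, so the path is blocked at C.
Since the path F → C ← Q → D is active, F and D are not d-separated given {C, L}.

No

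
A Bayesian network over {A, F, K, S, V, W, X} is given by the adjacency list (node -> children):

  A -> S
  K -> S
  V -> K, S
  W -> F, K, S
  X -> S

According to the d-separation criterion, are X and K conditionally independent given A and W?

Yes

Enumerating the 3 paths from X to K and testing each for blocking by {A, W}:
  1. X → S ← K — S:collider[blocks] ⇒ blocked
  2. X → S ← V → K — S:collider[blocks]; V:fork[open] ⇒ blocked
  3. X → S ← W → K — S:collider[blocks]; W:fork[blocks] ⇒ blocked
Every path is blocked, so X and K are d-separated given {A, W}.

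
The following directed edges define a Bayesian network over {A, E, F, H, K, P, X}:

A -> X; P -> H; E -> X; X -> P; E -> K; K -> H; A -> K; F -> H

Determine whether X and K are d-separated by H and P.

No — X and K are not d-separated given {H, P}.

3 paths connect X and K; each must be blocked for d-separation to hold:
Path 1: X ← E → K
  E is a fork and E is not conditioned on — no node blocks this path, so it is active.
Path 2: X ← A → K
  A is a fork and A is not conditioned on — no node blocks this path, so it is active.
Path 3: X → P → H ← K
  P is a chain here and P is conditioned on, so the path is blocked at P.
Since the path X ← E → K is active, X and K are not d-separated given {H, P}.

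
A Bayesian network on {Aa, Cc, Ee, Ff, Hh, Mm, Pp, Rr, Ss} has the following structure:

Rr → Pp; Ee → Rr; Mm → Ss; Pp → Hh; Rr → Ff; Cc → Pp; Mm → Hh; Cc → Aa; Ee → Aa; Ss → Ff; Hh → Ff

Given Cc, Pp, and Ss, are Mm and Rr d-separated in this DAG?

Yes — Mm and Rr are d-separated given {Cc, Pp, Ss}.

We examine all 6 paths between Mm and Rr:
Path 1: Mm → Ss → Ff ← Hh ← Pp ← Cc → Aa ← Ee → Rr
  Ss is a chain here and Ss is conditioned on, so the path is blocked at Ss.
Path 2: Mm → Ss → Ff ← Hh ← Pp ← Rr
  Ss is a chain here and Ss is conditioned on, so the path is blocked at Ss.
Path 3: Mm → Ss → Ff ← Rr
  Ss is a chain here and Ss is conditioned on, so the path is blocked at Ss.
Path 4: Mm → Hh → Ff ← Rr
  Ff is a collider here and neither Ff nor any of its descendants is conditioned on, so the collider stays closed — the path is blocked at Ff.
Path 5: Mm → Hh ← Pp ← Cc → Aa ← Ee → Rr
  Hh is a collider here and neither Hh nor any of its descendants is conditioned on, so the collider stays closed — the path is blocked at Hh.
Path 6: Mm → Hh ← Pp ← Rr
  Hh is a collider here and neither Hh nor any of its descendants is conditioned on, so the collider stays closed — the path is blocked at Hh.
All paths are blocked; Mm ⊥ Rr | {Cc, Pp, Ss} holds.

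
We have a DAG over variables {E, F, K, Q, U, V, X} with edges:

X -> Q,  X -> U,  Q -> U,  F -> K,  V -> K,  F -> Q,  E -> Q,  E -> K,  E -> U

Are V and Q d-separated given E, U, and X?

Yes

We examine all 4 paths between V and Q:
Path 1: V → K ← F → Q
  K is a collider here and neither K nor any of its descendants is conditioned on, so the collider stays closed — the path is blocked at K.
Path 2: V → K ← E → Q
  K is a collider here and neither K nor any of its descendants is conditioned on, so the collider stays closed — the path is blocked at K.
Path 3: V → K ← E → U ← X → Q
  K is a collider here and neither K nor any of its descendants is conditioned on, so the collider stays closed — the path is blocked at K.
Path 4: V → K ← E → U ← Q
  K is a collider here and neither K nor any of its descendants is conditioned on, so the collider stays closed — the path is blocked at K.
Since every path is blocked, d-separation holds.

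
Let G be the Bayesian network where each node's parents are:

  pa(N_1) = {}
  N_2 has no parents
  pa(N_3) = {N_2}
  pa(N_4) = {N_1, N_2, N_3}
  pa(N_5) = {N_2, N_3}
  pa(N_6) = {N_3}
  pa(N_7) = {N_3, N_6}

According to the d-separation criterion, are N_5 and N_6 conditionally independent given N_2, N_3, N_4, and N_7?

Yes

There are 6 undirected paths between N_5 and N_6; checking each against the conditioning set {N_2, N_3, N_4, N_7}:
Path 1: N_5 ← N_2 → N_3 → N_7 ← N_6
  N_2 is a fork here and N_2 is conditioned on, so the path is blocked at N_2.
Path 2: N_5 ← N_2 → N_3 → N_6
  N_2 is a fork here and N_2 is conditioned on, so the path is blocked at N_2.
Path 3: N_5 ← N_2 → N_4 ← N_3 → N_7 ← N_6
  N_2 is a fork here and N_2 is conditioned on, so the path is blocked at N_2.
Path 4: N_5 ← N_2 → N_4 ← N_3 → N_6
  N_2 is a fork here and N_2 is conditioned on, so the path is blocked at N_2.
Path 5: N_5 ← N_3 → N_7 ← N_6
  N_3 is a fork here and N_3 is conditioned on, so the path is blocked at N_3.
Path 6: N_5 ← N_3 → N_6
  N_3 is a fork here and N_3 is conditioned on, so the path is blocked at N_3.
Since every path is blocked, d-separation holds.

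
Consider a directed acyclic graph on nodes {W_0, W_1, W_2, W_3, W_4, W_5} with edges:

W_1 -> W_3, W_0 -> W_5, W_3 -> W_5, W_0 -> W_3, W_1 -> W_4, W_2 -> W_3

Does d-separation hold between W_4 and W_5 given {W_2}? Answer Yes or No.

Enumerating the 2 paths from W_4 to W_5 and testing each for blocking by {W_2}:
Path 1: W_4 ← W_1 → W_3 → W_5
  W_1 is a fork and W_1 is not conditioned on; W_3 is a chain and W_3 is not conditioned on — no node blocks this path, so it is active.
Path 2: W_4 ← W_1 → W_3 ← W_0 → W_5
  W_3 is a collider here and neither W_3 nor any of its descendants is conditioned on, so the collider stays closed — the path is blocked at W_3.
Since the path W_4 ← W_1 → W_3 → W_5 is active, W_4 and W_5 are not d-separated given {W_2}.

No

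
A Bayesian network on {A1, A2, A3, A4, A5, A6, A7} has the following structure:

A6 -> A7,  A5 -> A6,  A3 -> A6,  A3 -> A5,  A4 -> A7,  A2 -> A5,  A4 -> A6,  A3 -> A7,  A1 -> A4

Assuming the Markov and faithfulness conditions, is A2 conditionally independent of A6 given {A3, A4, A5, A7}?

We examine all 4 paths between A2 and A6:
Path 1: A2 → A5 ← A3 → A6
  A3 is a fork here and A3 is conditioned on, so the path is blocked at A3.
Path 2: A2 → A5 ← A3 → A7 ← A4 → A6
  A3 is a fork here and A3 is conditioned on, so the path is blocked at A3.
Path 3: A2 → A5 ← A3 → A7 ← A6
  A3 is a fork here and A3 is conditioned on, so the path is blocked at A3.
Path 4: A2 → A5 → A6
  A5 is a chain here and A5 is conditioned on, so the path is blocked at A5.
All paths are blocked; A2 ⊥ A6 | {A3, A4, A5, A7} holds.

Yes — A2 and A6 are d-separated given {A3, A4, A5, A7}.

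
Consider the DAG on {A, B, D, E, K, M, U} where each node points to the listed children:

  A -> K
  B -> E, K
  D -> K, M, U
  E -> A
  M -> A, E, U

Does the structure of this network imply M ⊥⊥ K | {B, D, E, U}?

Enumerating the 6 paths from M to K and testing each for blocking by {B, D, E, U}:
Path 1: M → U ← D → K
  D is a fork here and D is conditioned on, so the path is blocked at D.
Path 2: M → E → A → K
  E is a chain here and E is conditioned on, so the path is blocked at E.
Path 3: M → E ← B → K
  B is a fork here and B is conditioned on, so the path is blocked at B.
Path 4: M → A ← E ← B → K
  A is a collider here and neither A nor any of its descendants is conditioned on, so the collider stays closed — the path is blocked at A.
Path 5: M → A → K
  A is a chain and A is not conditioned on — no node blocks this path, so it is active.
Path 6: M ← D → K
  D is a fork here and D is conditioned on, so the path is blocked at D.
Since the path M → A → K is active, M and K are not d-separated given {B, D, E, U}.

No — M and K are not d-separated given {B, D, E, U}.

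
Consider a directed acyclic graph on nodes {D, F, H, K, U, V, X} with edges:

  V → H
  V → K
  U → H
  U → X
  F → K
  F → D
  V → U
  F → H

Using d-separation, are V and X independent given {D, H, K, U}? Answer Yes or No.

Yes

We examine all 3 paths between V and X:
Path 1: V → K ← F → H ← U → X
  U is a fork here and U is conditioned on, so the path is blocked at U.
Path 2: V → H ← U → X
  U is a fork here and U is conditioned on, so the path is blocked at U.
Path 3: V → U → X
  U is a chain here and U is conditioned on, so the path is blocked at U.
All paths are blocked; V ⊥ X | {D, H, K, U} holds.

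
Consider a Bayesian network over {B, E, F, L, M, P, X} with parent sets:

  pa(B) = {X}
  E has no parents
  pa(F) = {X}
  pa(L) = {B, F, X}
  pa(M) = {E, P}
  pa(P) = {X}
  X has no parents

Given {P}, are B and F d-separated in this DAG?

There are 4 undirected paths between B and F; checking each against the conditioning set {P}:
Path 1: B ← X → F
  X is a fork and X is not conditioned on — no node blocks this path, so it is active.
Path 2: B ← X → L ← F
  L is a collider here and neither L nor any of its descendants is conditioned on, so the collider stays closed — the path is blocked at L.
Path 3: B → L ← F
  L is a collider here and neither L nor any of its descendants is conditioned on, so the collider stays closed — the path is blocked at L.
Path 4: B → L ← X → F
  L is a collider here and neither L nor any of its descendants is conditioned on, so the collider stays closed — the path is blocked at L.
Because an active path exists, B and F are not d-separated.

No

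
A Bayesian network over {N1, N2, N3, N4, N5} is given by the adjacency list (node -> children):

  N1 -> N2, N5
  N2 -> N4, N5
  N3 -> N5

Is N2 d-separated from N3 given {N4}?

Enumerating the 2 paths from N2 to N3 and testing each for blocking by {N4}:
Path 1: N2 → N5 ← N3
  N5 is a collider here and neither N5 nor any of its descendants is conditioned on, so the collider stays closed — the path is blocked at N5.
Path 2: N2 ← N1 → N5 ← N3
  N5 is a collider here and neither N5 nor any of its descendants is conditioned on, so the collider stays closed — the path is blocked at N5.
Every path is blocked, so N2 and N3 are d-separated given {N4}.

Yes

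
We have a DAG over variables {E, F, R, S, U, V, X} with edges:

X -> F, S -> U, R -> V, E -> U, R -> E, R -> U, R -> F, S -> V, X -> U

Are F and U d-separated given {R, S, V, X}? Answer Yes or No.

Yes

Enumerating the 4 paths from F to U and testing each for blocking by {R, S, V, X}:
  1. F ← R → V ← S → U — R:fork[blocks]; V:collider[open]; S:fork[blocks] ⇒ blocked
  2. F ← R → U — R:fork[blocks] ⇒ blocked
  3. F ← R → E → U — R:fork[blocks]; E:chain[open] ⇒ blocked
  4. F ← X → U — X:fork[blocks] ⇒ blocked
All paths are blocked; F ⊥ U | {R, S, V, X} holds.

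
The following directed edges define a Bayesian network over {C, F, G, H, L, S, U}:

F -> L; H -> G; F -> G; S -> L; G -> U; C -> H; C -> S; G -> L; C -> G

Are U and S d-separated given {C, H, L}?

We examine all 4 paths between U and S:
Path 1: U ← G → L ← S
  G is a fork and G is not conditioned on; L is a collider and L is conditioned on, which opens it — no node blocks this path, so it is active.
Path 2: U ← G ← H ← C → S
  H is a chain here and H is conditioned on, so the path is blocked at H.
Path 3: U ← G ← C → S
  C is a fork here and C is conditioned on, so the path is blocked at C.
Path 4: U ← G ← F → L ← S
  G is a chain and G is not conditioned on; F is a fork and F is not conditioned on; L is a collider and L is conditioned on, which opens it — no node blocks this path, so it is active.
Since the path U ← G → L ← S is active, U and S are not d-separated given {C, H, L}.

No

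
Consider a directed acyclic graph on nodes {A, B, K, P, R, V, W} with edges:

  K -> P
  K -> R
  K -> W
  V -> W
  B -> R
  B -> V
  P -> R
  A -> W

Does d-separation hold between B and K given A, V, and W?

We examine all 3 paths between B and K:
Path 1: B → V → W ← K
  V is a chain here and V is conditioned on, so the path is blocked at V.
Path 2: B → R ← P ← K
  R is a collider here and neither R nor any of its descendants is conditioned on, so the collider stays closed — the path is blocked at R.
Path 3: B → R ← K
  R is a collider here and neither R nor any of its descendants is conditioned on, so the collider stays closed — the path is blocked at R.
Every path is blocked, so B and K are d-separated given {A, V, W}.

Yes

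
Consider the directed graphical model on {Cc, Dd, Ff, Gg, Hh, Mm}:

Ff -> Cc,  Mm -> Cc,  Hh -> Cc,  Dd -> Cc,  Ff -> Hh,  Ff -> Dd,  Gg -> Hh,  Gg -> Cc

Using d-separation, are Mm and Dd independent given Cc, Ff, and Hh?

No — Mm and Dd are not d-separated given {Cc, Ff, Hh}.

There are 4 undirected paths between Mm and Dd; checking each against the conditioning set {Cc, Ff, Hh}:
Path 1: Mm → Cc ← Dd
  Cc is a collider and Cc is conditioned on, which opens it — no node blocks this path, so it is active.
Path 2: Mm → Cc ← Ff → Dd
  Ff is a fork here and Ff is conditioned on, so the path is blocked at Ff.
Path 3: Mm → Cc ← Hh ← Ff → Dd
  Hh is a chain here and Hh is conditioned on, so the path is blocked at Hh.
Path 4: Mm → Cc ← Gg → Hh ← Ff → Dd
  Ff is a fork here and Ff is conditioned on, so the path is blocked at Ff.
At least one path is unblocked, so d-separation fails.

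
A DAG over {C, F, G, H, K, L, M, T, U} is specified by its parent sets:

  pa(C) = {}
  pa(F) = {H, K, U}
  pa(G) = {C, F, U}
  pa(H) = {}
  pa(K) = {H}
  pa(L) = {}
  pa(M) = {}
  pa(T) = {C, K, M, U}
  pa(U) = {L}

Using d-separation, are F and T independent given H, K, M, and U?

There are 6 undirected paths between F and T; checking each against the conditioning set {H, K, M, U}:
Path 1: F ← K → T
  K is a fork here and K is conditioned on, so the path is blocked at K.
Path 2: F ← U → T
  U is a fork here and U is conditioned on, so the path is blocked at U.
Path 3: F ← U → G ← C → T
  U is a fork here and U is conditioned on, so the path is blocked at U.
Path 4: F ← H → K → T
  H is a fork here and H is conditioned on, so the path is blocked at H.
Path 5: F → G ← C → T
  G is a collider here and neither G nor any of its descendants is conditioned on, so the collider stays closed — the path is blocked at G.
Path 6: F → G ← U → T
  G is a collider here and neither G nor any of its descendants is conditioned on, so the collider stays closed — the path is blocked at G.
All paths are blocked; F ⊥ T | {H, K, M, U} holds.

Yes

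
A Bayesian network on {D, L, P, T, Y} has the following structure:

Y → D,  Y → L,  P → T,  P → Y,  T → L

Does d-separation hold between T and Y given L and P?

No — T and Y are not d-separated given {L, P}.

We examine all 2 paths between T and Y:
Path 1: T ← P → Y
  P is a fork here and P is conditioned on, so the path is blocked at P.
Path 2: T → L ← Y
  L is a collider and L is conditioned on, which opens it — no node blocks this path, so it is active.
Because an active path exists, T and Y are not d-separated.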